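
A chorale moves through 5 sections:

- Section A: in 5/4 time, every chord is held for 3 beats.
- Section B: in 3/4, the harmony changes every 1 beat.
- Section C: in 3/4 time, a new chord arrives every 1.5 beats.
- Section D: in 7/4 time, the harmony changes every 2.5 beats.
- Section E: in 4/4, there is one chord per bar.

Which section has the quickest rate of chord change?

Section B

A: 5 beats/bar ÷ 3 beats/chord = 5/3 chords/bar.
B: 3 beats/bar ÷ 1 beat/chord = 3 chords/bar.
C: 3 beats/bar ÷ 1.5 beats/chord = 2 chords/bar.
D: 7 beats/bar ÷ 2.5 beats/chord = 2.8 chords/bar.
E: 4 beats/bar ÷ 4 beats/chord = 1 chord/bar.
Fastest is B at 3 chords/bar.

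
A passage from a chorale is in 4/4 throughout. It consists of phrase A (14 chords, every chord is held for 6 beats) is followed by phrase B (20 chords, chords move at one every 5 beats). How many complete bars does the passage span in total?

46 bars

A: 14 × 6 = 84 beats = 21 bars.
B: 20 × 5 = 100 beats = 25 bars.
Total: 21 + 25 = 46 bars.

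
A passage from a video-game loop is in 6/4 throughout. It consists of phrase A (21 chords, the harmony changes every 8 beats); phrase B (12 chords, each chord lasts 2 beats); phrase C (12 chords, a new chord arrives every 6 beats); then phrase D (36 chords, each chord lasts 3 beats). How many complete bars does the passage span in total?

A: 21 × 8 = 168 beats = 28 bars.
B: 12 × 2 = 24 beats = 4 bars.
C: 12 × 6 = 72 beats = 12 bars.
D: 36 × 3 = 108 beats = 18 bars.
Total: 28 + 4 + 12 + 18 = 62 bars.

62 bars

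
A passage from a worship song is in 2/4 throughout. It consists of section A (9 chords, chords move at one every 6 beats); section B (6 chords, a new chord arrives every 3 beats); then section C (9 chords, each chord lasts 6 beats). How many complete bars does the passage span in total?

A: 9 × 6 = 54 beats = 27 bars.
B: 6 × 3 = 18 beats = 9 bars.
C: 9 × 6 = 54 beats = 27 bars.
Total: 27 + 9 + 27 = 63 bars.

63 bars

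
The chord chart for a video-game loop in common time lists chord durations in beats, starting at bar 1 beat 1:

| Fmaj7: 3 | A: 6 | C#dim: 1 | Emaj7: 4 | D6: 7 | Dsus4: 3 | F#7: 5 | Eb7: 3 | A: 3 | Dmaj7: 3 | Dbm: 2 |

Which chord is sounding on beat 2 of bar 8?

Eb7

Beat 2 of bar 8 is beat (8−1)×4 + 2 = 30 overall.
Running totals: Fmaj7 ends at 3, A ends at 9, C#dim ends at 10, Emaj7 ends at 14, D6 ends at 21, Dsus4 ends at 24, F#7 ends at 29, Eb7 ends at 32.
Beat 30 falls within Eb7.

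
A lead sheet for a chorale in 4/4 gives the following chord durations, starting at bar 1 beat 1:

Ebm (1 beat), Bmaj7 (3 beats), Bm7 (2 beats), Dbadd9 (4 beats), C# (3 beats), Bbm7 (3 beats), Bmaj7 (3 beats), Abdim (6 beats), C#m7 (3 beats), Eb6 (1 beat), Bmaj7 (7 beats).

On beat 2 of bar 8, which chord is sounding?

Bmaj7

Beat 2 of bar 8 is beat (8−1)×4 + 2 = 30 overall.
Running totals: Ebm ends at 1, Bmaj7 ends at 4, Bm7 ends at 6, Dbadd9 ends at 10, C# ends at 13, Bbm7 ends at 16, Bmaj7 ends at 19, Abdim ends at 25, C#m7 ends at 28, Eb6 ends at 29, Bmaj7 ends at 36.
Beat 30 falls within Bmaj7.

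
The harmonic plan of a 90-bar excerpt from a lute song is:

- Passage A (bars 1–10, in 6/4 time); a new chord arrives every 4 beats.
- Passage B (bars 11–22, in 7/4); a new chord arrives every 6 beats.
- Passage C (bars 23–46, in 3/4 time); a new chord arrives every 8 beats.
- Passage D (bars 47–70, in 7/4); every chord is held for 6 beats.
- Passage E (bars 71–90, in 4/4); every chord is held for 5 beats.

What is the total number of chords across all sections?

A: 10·6 = 60 beats, 60/4 = 15 chords.
B: 12·7 = 84 beats, 84/6 = 14 chords.
C: 24·3 = 72 beats, 72/8 = 9 chords.
D: 24·7 = 168 beats, 168/6 = 28 chords.
E: 20·4 = 80 beats, 80/5 = 16 chords.
Total: 15 + 14 + 9 + 28 + 16 = 82.

82 chords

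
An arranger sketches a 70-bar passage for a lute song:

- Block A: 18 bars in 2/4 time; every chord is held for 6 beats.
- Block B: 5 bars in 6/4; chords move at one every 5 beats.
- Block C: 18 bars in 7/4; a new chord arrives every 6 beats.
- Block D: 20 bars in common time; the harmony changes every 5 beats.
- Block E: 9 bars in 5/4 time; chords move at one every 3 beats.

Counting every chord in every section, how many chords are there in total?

A has 36 beats and chords last 6 each, so 6 chords.
B has 30 beats and chords last 5 each, so 6 chords.
C has 126 beats and chords last 6 each, so 21 chords.
D has 80 beats and chords last 5 each, so 16 chords.
E has 45 beats and chords last 3 each, so 15 chords.
Total: 6 + 6 + 21 + 16 + 15 = 64.

64 chords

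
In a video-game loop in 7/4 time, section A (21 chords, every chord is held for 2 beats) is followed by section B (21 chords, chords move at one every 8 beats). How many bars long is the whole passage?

A: 21 × 2 = 42 beats = 6 bars.
B: 21 × 8 = 168 beats = 24 bars.
Total: 6 + 24 = 30 bars.

30 bars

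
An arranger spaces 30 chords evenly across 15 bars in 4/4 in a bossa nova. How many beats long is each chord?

2 beats

15 bars × 4 beats/bar = 60 beats total.
60 beats ÷ 30 chords = 2 beats per chord.
(That is a half note.)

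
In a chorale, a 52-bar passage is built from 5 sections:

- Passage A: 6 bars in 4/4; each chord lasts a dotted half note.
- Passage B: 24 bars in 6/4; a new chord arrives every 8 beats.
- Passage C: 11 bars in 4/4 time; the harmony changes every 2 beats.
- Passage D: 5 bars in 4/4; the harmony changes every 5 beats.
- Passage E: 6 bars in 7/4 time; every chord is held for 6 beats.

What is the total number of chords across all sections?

59 chords

A: 6 bars × 4 beats = 24 beats; 3 beats/chord → 8 chords.
B: 24 bars × 6 beats = 144 beats; 8 beats/chord → 18 chords.
C: 11 bars × 4 beats = 44 beats; 2 beats/chord → 22 chords.
D: 5 bars × 4 beats = 20 beats; 5 beats/chord → 4 chords.
E: 6 bars × 7 beats = 42 beats; 6 beats/chord → 7 chords.
Total: 8 + 18 + 22 + 4 + 7 = 59.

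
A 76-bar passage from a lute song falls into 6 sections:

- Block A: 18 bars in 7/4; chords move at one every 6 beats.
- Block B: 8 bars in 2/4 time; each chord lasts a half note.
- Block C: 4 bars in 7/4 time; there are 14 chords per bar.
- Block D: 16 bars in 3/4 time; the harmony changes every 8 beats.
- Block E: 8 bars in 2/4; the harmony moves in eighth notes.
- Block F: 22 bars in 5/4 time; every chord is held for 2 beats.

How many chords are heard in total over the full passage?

178 chords

A: 18·7 = 126 beats, 126/6 = 21 chords.
B: 8·2 = 16 beats, 16/2 = 8 chords.
C: 4·7 = 28 beats, 28/0.5 = 56 chords.
D: 16·3 = 48 beats, 48/8 = 6 chords.
E: 8·2 = 16 beats, 16/0.5 = 32 chords.
F: 22·5 = 110 beats, 110/2 = 55 chords.
Total: 21 + 8 + 56 + 6 + 32 + 55 = 178.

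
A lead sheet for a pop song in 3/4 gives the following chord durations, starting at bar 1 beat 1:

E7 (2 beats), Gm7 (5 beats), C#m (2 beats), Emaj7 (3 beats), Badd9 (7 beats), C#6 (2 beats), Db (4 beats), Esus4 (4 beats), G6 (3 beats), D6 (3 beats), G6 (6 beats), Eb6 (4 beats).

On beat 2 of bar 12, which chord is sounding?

D6

Beat 2 of bar 12 is beat (12−1)×3 + 2 = 35 overall.
Running totals: E7 ends at 2, Gm7 ends at 7, C#m ends at 9, Emaj7 ends at 12, Badd9 ends at 19, C#6 ends at 21, Db ends at 25, Esus4 ends at 29, G6 ends at 32, D6 ends at 35.
Beat 35 falls within D6.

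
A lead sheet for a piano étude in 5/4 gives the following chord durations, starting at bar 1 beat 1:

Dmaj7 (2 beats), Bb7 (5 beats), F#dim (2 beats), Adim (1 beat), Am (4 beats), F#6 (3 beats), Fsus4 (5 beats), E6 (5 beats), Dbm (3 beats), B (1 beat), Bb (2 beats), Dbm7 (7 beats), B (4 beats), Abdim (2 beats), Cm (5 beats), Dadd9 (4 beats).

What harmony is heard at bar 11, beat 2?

Dadd9

Beat 2 of bar 11 is beat (11−1)×5 + 2 = 52 overall.
Running totals: Dmaj7 ends at 2, Bb7 ends at 7, F#dim ends at 9, Adim ends at 10, Am ends at 14, F#6 ends at 17, Fsus4 ends at 22, E6 ends at 27, Dbm ends at 30, B ends at 31, Bb ends at 33, Dbm7 ends at 40, B ends at 44, Abdim ends at 46, Cm ends at 51, Dadd9 ends at 55.
Beat 52 falls within Dadd9.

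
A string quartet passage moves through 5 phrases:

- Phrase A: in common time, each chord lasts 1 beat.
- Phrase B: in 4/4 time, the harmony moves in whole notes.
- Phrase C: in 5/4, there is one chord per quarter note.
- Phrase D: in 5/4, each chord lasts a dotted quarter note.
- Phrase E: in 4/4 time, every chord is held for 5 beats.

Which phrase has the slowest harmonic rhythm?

Phrase E

A: each chord is 1 beat in 4/4, so 4 per bar.
B: each chord is 4 beats in 4/4, so 1 per bar.
C: each chord is 1 beat in 5/4, so 5 per bar.
D: each chord is 1.5 beats in 5/4, so 10/3 per bar.
E: each chord is 5 beats in 4/4, so 0.8 per bar.
Slowest is E at 0.8 chords/bar.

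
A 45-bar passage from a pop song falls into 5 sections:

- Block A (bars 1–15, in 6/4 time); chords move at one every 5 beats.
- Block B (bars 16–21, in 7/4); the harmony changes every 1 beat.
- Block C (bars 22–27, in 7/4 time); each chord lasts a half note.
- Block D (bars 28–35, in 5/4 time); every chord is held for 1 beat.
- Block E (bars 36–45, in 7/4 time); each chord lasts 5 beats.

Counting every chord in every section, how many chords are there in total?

A: 15 bars × 6 beats = 90 beats; 5 beats/chord → 18 chords.
B: 6 bars × 7 beats = 42 beats; 1 beat/chord → 42 chords.
C: 6 bars × 7 beats = 42 beats; 2 beats/chord → 21 chords.
D: 8 bars × 5 beats = 40 beats; 1 beat/chord → 40 chords.
E: 10 bars × 7 beats = 70 beats; 5 beats/chord → 14 chords.
Total: 18 + 42 + 21 + 40 + 14 = 135.

135 chords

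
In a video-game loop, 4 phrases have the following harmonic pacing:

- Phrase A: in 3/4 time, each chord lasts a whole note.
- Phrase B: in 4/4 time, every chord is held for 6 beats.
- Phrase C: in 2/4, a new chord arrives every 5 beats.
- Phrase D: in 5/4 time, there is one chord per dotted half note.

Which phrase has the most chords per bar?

Phrase D

A: 3 beats/bar ÷ 4 beats/chord = 0.75 chords/bar.
B: 4 beats/bar ÷ 6 beats/chord = 2/3 chords/bar.
C: 2 beats/bar ÷ 5 beats/chord = 0.4 chords/bar.
D: 5 beats/bar ÷ 3 beats/chord = 5/3 chords/bar.
Fastest is D at 5/3 chords/bar.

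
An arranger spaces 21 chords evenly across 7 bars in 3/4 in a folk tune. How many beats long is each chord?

7 bars × 3 beats/bar = 21 beats total.
21 beats ÷ 21 chords = 1 beats per chord.
(That is a quarter note.)

1 beat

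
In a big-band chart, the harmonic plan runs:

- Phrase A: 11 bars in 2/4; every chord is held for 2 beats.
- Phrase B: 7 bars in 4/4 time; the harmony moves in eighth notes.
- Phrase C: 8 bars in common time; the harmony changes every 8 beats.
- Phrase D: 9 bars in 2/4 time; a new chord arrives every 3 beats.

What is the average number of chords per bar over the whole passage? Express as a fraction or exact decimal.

A: 11 bars of 2 beats is 22 beats; at 2 beats each that's 11 chords.
B: 7 bars of 4 beats is 28 beats; at 0.5 beats each that's 56 chords.
C: 8 bars of 4 beats is 32 beats; at 8 beats each that's 4 chords.
D: 9 bars of 2 beats is 18 beats; at 3 beats each that's 6 chords.
Overall: 77 chords over 35 bars → 77/35 = 2.2 chords per bar.

2.2 chords per bar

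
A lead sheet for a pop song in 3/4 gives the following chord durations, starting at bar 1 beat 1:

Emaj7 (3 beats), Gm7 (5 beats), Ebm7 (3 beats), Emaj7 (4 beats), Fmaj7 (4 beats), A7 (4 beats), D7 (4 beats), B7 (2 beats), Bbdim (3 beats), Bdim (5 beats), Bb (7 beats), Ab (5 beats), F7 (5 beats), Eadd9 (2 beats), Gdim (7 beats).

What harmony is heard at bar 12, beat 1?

Bdim

Beat 1 of bar 12 is beat (12−1)×3 + 1 = 34 overall.
Running totals: Emaj7 ends at 3, Gm7 ends at 8, Ebm7 ends at 11, Emaj7 ends at 15, Fmaj7 ends at 19, A7 ends at 23, D7 ends at 27, B7 ends at 29, Bbdim ends at 32, Bdim ends at 37.
Beat 34 falls within Bdim.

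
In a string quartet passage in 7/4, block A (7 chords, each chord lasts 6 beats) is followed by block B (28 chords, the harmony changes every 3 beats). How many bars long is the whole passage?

A: 7 × 6 = 42 beats = 6 bars.
B: 28 × 3 = 84 beats = 12 bars.
Total: 6 + 12 = 18 bars.

18 bars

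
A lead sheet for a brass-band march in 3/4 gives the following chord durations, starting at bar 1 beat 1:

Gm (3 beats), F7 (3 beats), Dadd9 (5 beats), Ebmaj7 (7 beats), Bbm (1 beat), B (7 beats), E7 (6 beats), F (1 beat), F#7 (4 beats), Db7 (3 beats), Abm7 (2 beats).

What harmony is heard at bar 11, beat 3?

Beat 3 of bar 11 is beat (11−1)×3 + 3 = 33 overall.
Running totals: Gm ends at 3, F7 ends at 6, Dadd9 ends at 11, Ebmaj7 ends at 18, Bbm ends at 19, B ends at 26, E7 ends at 32, F ends at 33.
Beat 33 falls within F.

F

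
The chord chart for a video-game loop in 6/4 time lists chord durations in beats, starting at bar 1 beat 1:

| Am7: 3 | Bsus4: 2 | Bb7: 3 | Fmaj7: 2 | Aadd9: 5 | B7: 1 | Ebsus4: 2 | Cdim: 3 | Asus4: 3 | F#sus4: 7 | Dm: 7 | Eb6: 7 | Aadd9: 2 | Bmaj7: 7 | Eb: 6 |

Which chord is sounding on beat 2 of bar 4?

Beat 2 of bar 4 is beat (4−1)×6 + 2 = 20 overall.
Running totals: Am7 ends at 3, Bsus4 ends at 5, Bb7 ends at 8, Fmaj7 ends at 10, Aadd9 ends at 15, B7 ends at 16, Ebsus4 ends at 18, Cdim ends at 21.
Beat 20 falls within Cdim.

Cdim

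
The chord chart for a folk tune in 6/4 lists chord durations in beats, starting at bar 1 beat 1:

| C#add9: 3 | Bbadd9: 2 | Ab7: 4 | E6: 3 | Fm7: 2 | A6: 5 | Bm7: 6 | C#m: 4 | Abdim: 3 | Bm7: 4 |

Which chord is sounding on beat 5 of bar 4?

Bm7

Beat 5 of bar 4 is beat (4−1)×6 + 5 = 23 overall.
Running totals: C#add9 ends at 3, Bbadd9 ends at 5, Ab7 ends at 9, E6 ends at 12, Fm7 ends at 14, A6 ends at 19, Bm7 ends at 25.
Beat 23 falls within Bm7.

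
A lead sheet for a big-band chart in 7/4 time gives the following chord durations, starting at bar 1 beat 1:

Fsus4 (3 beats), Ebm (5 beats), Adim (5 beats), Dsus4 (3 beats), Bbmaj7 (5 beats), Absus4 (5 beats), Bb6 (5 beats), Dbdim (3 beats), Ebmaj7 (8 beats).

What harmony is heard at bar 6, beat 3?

Beat 3 of bar 6 is beat (6−1)×7 + 3 = 38 overall.
Running totals: Fsus4 ends at 3, Ebm ends at 8, Adim ends at 13, Dsus4 ends at 16, Bbmaj7 ends at 21, Absus4 ends at 26, Bb6 ends at 31, Dbdim ends at 34, Ebmaj7 ends at 42.
Beat 38 falls within Ebmaj7.

Ebmaj7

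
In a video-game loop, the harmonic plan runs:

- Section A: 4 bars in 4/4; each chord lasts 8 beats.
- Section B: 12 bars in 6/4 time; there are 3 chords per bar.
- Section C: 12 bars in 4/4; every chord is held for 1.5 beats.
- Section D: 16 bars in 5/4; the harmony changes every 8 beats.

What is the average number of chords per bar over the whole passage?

20/11 chords per bar

A: 4 × 4 = 16 beats ÷ 8 = 2 chords.
B: 12 × 6 = 72 beats ÷ 2 = 36 chords.
C: 12 × 4 = 48 beats ÷ 1.5 = 32 chords.
D: 16 × 5 = 80 beats ÷ 8 = 10 chords.
Overall: 80 chords over 44 bars → 80/44 = 20/11 chords per bar.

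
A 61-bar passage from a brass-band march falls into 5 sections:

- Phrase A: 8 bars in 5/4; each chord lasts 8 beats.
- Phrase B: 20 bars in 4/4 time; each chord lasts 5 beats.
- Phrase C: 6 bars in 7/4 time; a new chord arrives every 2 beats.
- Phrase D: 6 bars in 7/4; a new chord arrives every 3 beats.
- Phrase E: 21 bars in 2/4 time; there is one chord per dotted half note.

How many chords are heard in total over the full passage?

A has 40 beats and chords last 8 each, so 5 chords.
B has 80 beats and chords last 5 each, so 16 chords.
C has 42 beats and chords last 2 each, so 21 chords.
D has 42 beats and chords last 3 each, so 14 chords.
E has 42 beats and chords last 3 each, so 14 chords.
Total: 5 + 16 + 21 + 14 + 14 = 70.

70 chords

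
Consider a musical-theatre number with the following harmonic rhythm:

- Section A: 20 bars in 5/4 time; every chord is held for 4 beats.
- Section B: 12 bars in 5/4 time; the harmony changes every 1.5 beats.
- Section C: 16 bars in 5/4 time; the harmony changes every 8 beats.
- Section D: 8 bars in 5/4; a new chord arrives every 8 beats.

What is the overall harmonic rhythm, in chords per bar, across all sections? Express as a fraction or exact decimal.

10/7 chords per bar

A: 20 × 5 = 100 beats ÷ 4 = 25 chords.
B: 12 × 5 = 60 beats ÷ 1.5 = 40 chords.
C: 16 × 5 = 80 beats ÷ 8 = 10 chords.
D: 8 × 5 = 40 beats ÷ 8 = 5 chords.
Overall: 80 chords over 56 bars → 80/56 = 10/7 chords per bar.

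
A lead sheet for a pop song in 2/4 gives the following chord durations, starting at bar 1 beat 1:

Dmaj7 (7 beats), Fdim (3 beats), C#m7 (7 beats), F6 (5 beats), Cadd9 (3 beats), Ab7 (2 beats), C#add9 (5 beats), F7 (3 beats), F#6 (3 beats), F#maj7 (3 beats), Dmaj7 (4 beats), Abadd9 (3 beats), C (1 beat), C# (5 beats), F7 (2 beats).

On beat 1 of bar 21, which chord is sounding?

Beat 1 of bar 21 is beat (21−1)×2 + 1 = 41 overall.
Running totals: Dmaj7 ends at 7, Fdim ends at 10, C#m7 ends at 17, F6 ends at 22, Cadd9 ends at 25, Ab7 ends at 27, C#add9 ends at 32, F7 ends at 35, F#6 ends at 38, F#maj7 ends at 41.
Beat 41 falls within F#maj7.

F#maj7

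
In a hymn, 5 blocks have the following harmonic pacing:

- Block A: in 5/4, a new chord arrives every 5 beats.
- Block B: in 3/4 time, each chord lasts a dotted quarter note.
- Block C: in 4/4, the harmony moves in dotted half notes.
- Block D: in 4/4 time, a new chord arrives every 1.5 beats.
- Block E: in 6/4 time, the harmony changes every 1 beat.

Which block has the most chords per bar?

A: 5 beats/bar ÷ 5 beats/chord = 1 chord/bar.
B: 3 beats/bar ÷ 1.5 beats/chord = 2 chords/bar.
C: 4 beats/bar ÷ 3 beats/chord = 4/3 chords/bar.
D: 4 beats/bar ÷ 1.5 beats/chord = 8/3 chords/bar.
E: 6 beats/bar ÷ 1 beat/chord = 6 chords/bar.
Fastest is E at 6 chords/bar.

Block E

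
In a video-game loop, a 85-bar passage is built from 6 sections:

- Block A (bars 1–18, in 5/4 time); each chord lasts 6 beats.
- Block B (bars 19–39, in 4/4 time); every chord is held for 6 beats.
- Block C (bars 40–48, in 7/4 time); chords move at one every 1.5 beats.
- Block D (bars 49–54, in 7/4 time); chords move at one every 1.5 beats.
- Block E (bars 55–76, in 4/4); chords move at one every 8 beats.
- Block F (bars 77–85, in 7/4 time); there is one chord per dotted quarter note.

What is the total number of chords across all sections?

152 chords

A: 18·5 = 90 beats, 90/6 = 15 chords.
B: 21·4 = 84 beats, 84/6 = 14 chords.
C: 9·7 = 63 beats, 63/1.5 = 42 chords.
D: 6·7 = 42 beats, 42/1.5 = 28 chords.
E: 22·4 = 88 beats, 88/8 = 11 chords.
F: 9·7 = 63 beats, 63/1.5 = 42 chords.
Total: 15 + 14 + 42 + 28 + 11 + 42 = 152.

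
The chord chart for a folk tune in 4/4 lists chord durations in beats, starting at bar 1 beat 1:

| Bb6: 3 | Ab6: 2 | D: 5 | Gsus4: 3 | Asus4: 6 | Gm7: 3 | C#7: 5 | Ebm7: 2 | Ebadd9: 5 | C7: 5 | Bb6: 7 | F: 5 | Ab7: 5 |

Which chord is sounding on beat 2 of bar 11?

Bb6

Beat 2 of bar 11 is beat (11−1)×4 + 2 = 42 overall.
Running totals: Bb6 ends at 3, Ab6 ends at 5, D ends at 10, Gsus4 ends at 13, Asus4 ends at 19, Gm7 ends at 22, C#7 ends at 27, Ebm7 ends at 29, Ebadd9 ends at 34, C7 ends at 39, Bb6 ends at 46.
Beat 42 falls within Bb6.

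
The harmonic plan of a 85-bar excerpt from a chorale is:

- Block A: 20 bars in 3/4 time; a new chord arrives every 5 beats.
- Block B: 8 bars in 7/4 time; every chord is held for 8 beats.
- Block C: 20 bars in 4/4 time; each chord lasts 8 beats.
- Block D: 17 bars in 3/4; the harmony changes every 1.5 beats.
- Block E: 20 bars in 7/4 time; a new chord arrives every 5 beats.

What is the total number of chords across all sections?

A: 20·3 = 60 beats, 60/5 = 12 chords.
B: 8·7 = 56 beats, 56/8 = 7 chords.
C: 20·4 = 80 beats, 80/8 = 10 chords.
D: 17·3 = 51 beats, 51/1.5 = 34 chords.
E: 20·7 = 140 beats, 140/5 = 28 chords.
Total: 12 + 7 + 10 + 34 + 28 = 91.

91 chords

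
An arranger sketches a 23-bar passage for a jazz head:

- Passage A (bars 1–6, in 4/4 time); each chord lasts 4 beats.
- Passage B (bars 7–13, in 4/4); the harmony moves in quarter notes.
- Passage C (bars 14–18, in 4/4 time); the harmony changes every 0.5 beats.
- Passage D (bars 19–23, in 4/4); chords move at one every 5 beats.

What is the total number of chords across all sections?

78 chords

A: 6·4 = 24 beats, 24/4 = 6 chords.
B: 7·4 = 28 beats, 28/1 = 28 chords.
C: 5·4 = 20 beats, 20/0.5 = 40 chords.
D: 5·4 = 20 beats, 20/5 = 4 chords.
Total: 6 + 28 + 40 + 4 = 78.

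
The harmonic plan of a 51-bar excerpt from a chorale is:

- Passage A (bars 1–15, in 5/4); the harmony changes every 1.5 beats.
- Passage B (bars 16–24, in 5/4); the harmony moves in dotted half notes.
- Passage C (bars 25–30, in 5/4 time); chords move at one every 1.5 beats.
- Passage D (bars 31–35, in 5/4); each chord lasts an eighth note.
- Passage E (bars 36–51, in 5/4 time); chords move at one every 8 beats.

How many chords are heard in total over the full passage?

145 chords

A: 15·5 = 75 beats, 75/1.5 = 50 chords.
B: 9·5 = 45 beats, 45/3 = 15 chords.
C: 6·5 = 30 beats, 30/1.5 = 20 chords.
D: 5·5 = 25 beats, 25/0.5 = 50 chords.
E: 16·5 = 80 beats, 80/8 = 10 chords.
Total: 50 + 15 + 20 + 50 + 10 = 145.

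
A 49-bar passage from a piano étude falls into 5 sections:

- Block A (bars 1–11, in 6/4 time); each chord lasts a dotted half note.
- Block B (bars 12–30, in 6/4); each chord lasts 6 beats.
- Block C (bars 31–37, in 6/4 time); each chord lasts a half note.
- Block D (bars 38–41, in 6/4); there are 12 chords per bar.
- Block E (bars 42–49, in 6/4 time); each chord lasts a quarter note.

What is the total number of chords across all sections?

A: 11·6 = 66 beats, 66/3 = 22 chords.
B: 19·6 = 114 beats, 114/6 = 19 chords.
C: 7·6 = 42 beats, 42/2 = 21 chords.
D: 4·6 = 24 beats, 24/0.5 = 48 chords.
E: 8·6 = 48 beats, 48/1 = 48 chords.
Total: 22 + 19 + 21 + 48 + 48 = 158.

158 chords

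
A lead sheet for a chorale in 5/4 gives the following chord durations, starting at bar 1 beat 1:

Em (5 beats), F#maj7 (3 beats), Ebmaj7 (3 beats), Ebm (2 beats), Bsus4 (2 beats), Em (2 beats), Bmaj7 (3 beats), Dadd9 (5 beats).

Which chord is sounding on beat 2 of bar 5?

Dadd9

Beat 2 of bar 5 is beat (5−1)×5 + 2 = 22 overall.
Running totals: Em ends at 5, F#maj7 ends at 8, Ebmaj7 ends at 11, Ebm ends at 13, Bsus4 ends at 15, Em ends at 17, Bmaj7 ends at 20, Dadd9 ends at 25.
Beat 22 falls within Dadd9.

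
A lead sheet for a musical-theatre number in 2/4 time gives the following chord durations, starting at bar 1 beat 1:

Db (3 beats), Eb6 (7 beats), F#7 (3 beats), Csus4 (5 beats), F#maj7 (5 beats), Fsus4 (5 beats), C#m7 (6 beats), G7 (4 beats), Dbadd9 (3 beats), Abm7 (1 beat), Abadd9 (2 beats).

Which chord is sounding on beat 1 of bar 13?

Fsus4

Beat 1 of bar 13 is beat (13−1)×2 + 1 = 25 overall.
Running totals: Db ends at 3, Eb6 ends at 10, F#7 ends at 13, Csus4 ends at 18, F#maj7 ends at 23, Fsus4 ends at 28.
Beat 25 falls within Fsus4.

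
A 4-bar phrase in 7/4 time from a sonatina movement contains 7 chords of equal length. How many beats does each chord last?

4 bars × 7 beats/bar = 28 beats total.
28 beats ÷ 7 chords = 4 beats per chord.
(That is a whole note.)

4 beats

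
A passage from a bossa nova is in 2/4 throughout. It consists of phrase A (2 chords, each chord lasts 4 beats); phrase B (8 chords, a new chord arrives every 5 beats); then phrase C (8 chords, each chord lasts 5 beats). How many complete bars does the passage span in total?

44 bars

A: 2 × 4 = 8 beats = 4 bars.
B: 8 × 5 = 40 beats = 20 bars.
C: 8 × 5 = 40 beats = 20 bars.
Total: 4 + 20 + 20 = 44 bars.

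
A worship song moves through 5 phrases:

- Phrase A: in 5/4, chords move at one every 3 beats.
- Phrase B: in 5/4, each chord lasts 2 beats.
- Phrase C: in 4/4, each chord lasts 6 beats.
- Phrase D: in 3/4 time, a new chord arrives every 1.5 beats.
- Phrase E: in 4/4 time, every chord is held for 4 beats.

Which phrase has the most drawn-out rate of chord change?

Phrase C

A: 5 beats/bar ÷ 3 beats/chord = 5/3 chords/bar.
B: 5 beats/bar ÷ 2 beats/chord = 2.5 chords/bar.
C: 4 beats/bar ÷ 6 beats/chord = 2/3 chords/bar.
D: 3 beats/bar ÷ 1.5 beats/chord = 2 chords/bar.
E: 4 beats/bar ÷ 4 beats/chord = 1 chord/bar.
Slowest is C at 2/3 chords/bar.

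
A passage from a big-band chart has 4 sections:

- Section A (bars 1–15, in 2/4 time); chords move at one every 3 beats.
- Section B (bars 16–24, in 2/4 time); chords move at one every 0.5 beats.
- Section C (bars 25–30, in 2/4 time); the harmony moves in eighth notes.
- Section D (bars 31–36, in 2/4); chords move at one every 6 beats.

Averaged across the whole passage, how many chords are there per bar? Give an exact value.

2 chords per bar

A: 15 bars of 2 beats is 30 beats; at 3 beats each that's 10 chords.
B: 9 bars of 2 beats is 18 beats; at 0.5 beats each that's 36 chords.
C: 6 bars of 2 beats is 12 beats; at 0.5 beats each that's 24 chords.
D: 6 bars of 2 beats is 12 beats; at 6 beats each that's 2 chords.
Overall: 72 chords over 36 bars → 72/36 = 2 chords per bar.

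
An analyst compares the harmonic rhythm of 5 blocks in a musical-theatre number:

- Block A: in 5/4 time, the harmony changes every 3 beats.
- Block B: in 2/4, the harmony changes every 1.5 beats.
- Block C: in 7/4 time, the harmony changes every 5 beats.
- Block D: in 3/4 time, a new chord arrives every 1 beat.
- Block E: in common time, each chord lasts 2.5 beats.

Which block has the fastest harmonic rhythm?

A: 5/3 = 5/3 chords/bar.
B: 2/1.5 = 4/3 chords/bar.
C: 7/5 = 1.4 chords/bar.
D: 3/1 = 3 chords/bar.
E: 4/2.5 = 1.6 chords/bar.
Fastest is D at 3 chords/bar.

Block D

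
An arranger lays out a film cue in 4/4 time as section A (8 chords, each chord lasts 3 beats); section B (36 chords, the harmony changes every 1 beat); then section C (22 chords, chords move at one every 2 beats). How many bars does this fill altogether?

A: 8 × 3 = 24 beats = 6 bars.
B: 36 × 1 = 36 beats = 9 bars.
C: 22 × 2 = 44 beats = 11 bars.
Total: 6 + 9 + 11 = 26 bars.

26 bars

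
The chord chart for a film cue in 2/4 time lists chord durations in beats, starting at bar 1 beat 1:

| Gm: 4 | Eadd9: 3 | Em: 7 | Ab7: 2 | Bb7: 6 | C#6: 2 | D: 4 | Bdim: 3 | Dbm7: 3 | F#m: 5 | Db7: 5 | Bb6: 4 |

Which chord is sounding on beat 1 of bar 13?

D

Beat 1 of bar 13 is beat (13−1)×2 + 1 = 25 overall.
Running totals: Gm ends at 4, Eadd9 ends at 7, Em ends at 14, Ab7 ends at 16, Bb7 ends at 22, C#6 ends at 24, D ends at 28.
Beat 25 falls within D.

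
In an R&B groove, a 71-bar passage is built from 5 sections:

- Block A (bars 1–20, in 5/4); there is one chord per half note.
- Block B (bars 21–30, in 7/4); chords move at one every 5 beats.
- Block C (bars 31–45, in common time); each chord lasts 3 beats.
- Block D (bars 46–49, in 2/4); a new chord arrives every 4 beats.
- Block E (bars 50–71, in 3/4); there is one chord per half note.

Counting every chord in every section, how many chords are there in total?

119 chords

A: 20·5 = 100 beats, 100/2 = 50 chords.
B: 10·7 = 70 beats, 70/5 = 14 chords.
C: 15·4 = 60 beats, 60/3 = 20 chords.
D: 4·2 = 8 beats, 8/4 = 2 chords.
E: 22·3 = 66 beats, 66/2 = 33 chords.
Total: 50 + 14 + 20 + 2 + 33 = 119.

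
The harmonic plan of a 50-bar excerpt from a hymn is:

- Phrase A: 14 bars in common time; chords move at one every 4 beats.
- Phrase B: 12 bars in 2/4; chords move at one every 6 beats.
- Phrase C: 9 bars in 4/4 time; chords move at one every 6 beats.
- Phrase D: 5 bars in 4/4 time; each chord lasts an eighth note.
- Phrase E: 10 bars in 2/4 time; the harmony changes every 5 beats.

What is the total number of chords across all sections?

A: 14·4 = 56 beats, 56/4 = 14 chords.
B: 12·2 = 24 beats, 24/6 = 4 chords.
C: 9·4 = 36 beats, 36/6 = 6 chords.
D: 5·4 = 20 beats, 20/0.5 = 40 chords.
E: 10·2 = 20 beats, 20/5 = 4 chords.
Total: 14 + 4 + 6 + 40 + 4 = 68.

68 chords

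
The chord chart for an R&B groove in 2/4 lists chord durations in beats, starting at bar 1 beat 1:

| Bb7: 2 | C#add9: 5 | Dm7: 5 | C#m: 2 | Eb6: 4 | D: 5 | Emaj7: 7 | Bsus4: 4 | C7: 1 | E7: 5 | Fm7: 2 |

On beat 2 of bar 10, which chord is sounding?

D

Beat 2 of bar 10 is beat (10−1)×2 + 2 = 20 overall.
Running totals: Bb7 ends at 2, C#add9 ends at 7, Dm7 ends at 12, C#m ends at 14, Eb6 ends at 18, D ends at 23.
Beat 20 falls within D.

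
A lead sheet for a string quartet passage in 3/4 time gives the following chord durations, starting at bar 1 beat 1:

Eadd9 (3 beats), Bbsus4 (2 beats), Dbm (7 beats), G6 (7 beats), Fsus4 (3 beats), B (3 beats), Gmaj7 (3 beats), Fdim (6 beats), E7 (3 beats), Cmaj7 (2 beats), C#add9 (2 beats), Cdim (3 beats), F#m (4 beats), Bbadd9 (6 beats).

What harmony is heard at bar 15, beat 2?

Beat 2 of bar 15 is beat (15−1)×3 + 2 = 44 overall.
Running totals: Eadd9 ends at 3, Bbsus4 ends at 5, Dbm ends at 12, G6 ends at 19, Fsus4 ends at 22, B ends at 25, Gmaj7 ends at 28, Fdim ends at 34, E7 ends at 37, Cmaj7 ends at 39, C#add9 ends at 41, Cdim ends at 44.
Beat 44 falls within Cdim.

Cdim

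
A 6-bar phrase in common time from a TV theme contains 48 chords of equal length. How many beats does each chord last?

6 bars × 4 beats/bar = 24 beats total.
24 beats ÷ 48 chords = 0.5 beats per chord.
(That is an eighth note.)

0.5 beats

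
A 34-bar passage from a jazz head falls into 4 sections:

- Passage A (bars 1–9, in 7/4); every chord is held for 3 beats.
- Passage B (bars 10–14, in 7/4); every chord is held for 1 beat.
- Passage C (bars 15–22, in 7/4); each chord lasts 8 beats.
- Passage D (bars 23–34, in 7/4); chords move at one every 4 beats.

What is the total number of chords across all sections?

84 chords

A: 9 bars × 7 beats = 63 beats; 3 beats/chord → 21 chords.
B: 5 bars × 7 beats = 35 beats; 1 beat/chord → 35 chords.
C: 8 bars × 7 beats = 56 beats; 8 beats/chord → 7 chords.
D: 12 bars × 7 beats = 84 beats; 4 beats/chord → 21 chords.
Total: 21 + 35 + 7 + 21 = 84.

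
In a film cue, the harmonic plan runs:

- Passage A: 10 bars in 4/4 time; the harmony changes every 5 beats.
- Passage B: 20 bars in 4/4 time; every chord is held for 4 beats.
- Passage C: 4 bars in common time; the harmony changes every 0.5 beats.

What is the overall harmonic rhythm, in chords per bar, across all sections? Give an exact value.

A: 10 × 4 = 40 beats ÷ 5 = 8 chords.
B: 20 × 4 = 80 beats ÷ 4 = 20 chords.
C: 4 × 4 = 16 beats ÷ 0.5 = 32 chords.
Overall: 60 chords over 34 bars → 60/34 = 30/17 chords per bar.

30/17 chords per bar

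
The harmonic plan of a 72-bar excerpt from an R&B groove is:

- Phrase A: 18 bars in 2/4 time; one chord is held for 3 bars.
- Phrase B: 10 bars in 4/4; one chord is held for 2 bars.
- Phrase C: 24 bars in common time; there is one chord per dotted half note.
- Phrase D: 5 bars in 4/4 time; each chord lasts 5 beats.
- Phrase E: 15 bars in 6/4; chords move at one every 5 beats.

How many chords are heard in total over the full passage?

A: 18·2 = 36 beats, 36/6 = 6 chords.
B: 10·4 = 40 beats, 40/8 = 5 chords.
C: 24·4 = 96 beats, 96/3 = 32 chords.
D: 5·4 = 20 beats, 20/5 = 4 chords.
E: 15·6 = 90 beats, 90/5 = 18 chords.
Total: 6 + 5 + 32 + 4 + 18 = 65.

65 chords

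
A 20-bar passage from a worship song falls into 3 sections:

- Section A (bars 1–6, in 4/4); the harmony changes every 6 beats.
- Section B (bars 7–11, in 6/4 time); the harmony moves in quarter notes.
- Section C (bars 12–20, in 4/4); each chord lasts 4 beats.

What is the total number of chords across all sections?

43 chords

A: 6 bars × 4 beats = 24 beats; 6 beats/chord → 4 chords.
B: 5 bars × 6 beats = 30 beats; 1 beat/chord → 30 chords.
C: 9 bars × 4 beats = 36 beats; 4 beats/chord → 9 chords.
Total: 4 + 30 + 9 = 43.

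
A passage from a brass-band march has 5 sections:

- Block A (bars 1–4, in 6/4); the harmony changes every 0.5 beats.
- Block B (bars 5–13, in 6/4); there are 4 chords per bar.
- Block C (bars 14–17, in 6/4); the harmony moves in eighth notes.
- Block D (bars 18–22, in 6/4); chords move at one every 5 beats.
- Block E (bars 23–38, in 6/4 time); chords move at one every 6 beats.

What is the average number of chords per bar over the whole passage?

A: 4 × 6 = 24 beats ÷ 0.5 = 48 chords.
B: 9 × 6 = 54 beats ÷ 1.5 = 36 chords.
C: 4 × 6 = 24 beats ÷ 0.5 = 48 chords.
D: 5 × 6 = 30 beats ÷ 5 = 6 chords.
E: 16 × 6 = 96 beats ÷ 6 = 16 chords.
Overall: 154 chords over 38 bars → 154/38 = 77/19 chords per bar.

77/19 chords per bar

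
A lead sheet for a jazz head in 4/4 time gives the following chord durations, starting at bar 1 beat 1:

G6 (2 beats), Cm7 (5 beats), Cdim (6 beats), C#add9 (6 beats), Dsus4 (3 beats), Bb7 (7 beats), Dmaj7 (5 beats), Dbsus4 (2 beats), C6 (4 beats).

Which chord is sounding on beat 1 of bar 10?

C6

Beat 1 of bar 10 is beat (10−1)×4 + 1 = 37 overall.
Running totals: G6 ends at 2, Cm7 ends at 7, Cdim ends at 13, C#add9 ends at 19, Dsus4 ends at 22, Bb7 ends at 29, Dmaj7 ends at 34, Dbsus4 ends at 36, C6 ends at 40.
Beat 37 falls within C6.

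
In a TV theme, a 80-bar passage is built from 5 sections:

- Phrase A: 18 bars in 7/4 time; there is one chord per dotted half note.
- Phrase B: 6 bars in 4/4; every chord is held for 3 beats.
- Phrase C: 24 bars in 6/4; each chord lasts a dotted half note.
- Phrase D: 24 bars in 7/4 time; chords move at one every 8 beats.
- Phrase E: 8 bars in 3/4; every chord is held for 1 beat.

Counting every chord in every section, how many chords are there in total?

A: 18 bars × 7 beats = 126 beats; 3 beats/chord → 42 chords.
B: 6 bars × 4 beats = 24 beats; 3 beats/chord → 8 chords.
C: 24 bars × 6 beats = 144 beats; 3 beats/chord → 48 chords.
D: 24 bars × 7 beats = 168 beats; 8 beats/chord → 21 chords.
E: 8 bars × 3 beats = 24 beats; 1 beat/chord → 24 chords.
Total: 42 + 8 + 48 + 21 + 24 = 143.

143 chords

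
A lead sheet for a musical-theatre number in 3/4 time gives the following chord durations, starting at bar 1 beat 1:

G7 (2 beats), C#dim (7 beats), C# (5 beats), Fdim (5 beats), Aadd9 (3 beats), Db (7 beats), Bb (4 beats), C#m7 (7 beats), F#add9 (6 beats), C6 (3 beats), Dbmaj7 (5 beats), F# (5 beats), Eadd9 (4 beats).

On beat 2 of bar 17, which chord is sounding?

Beat 2 of bar 17 is beat (17−1)×3 + 2 = 50 overall.
Running totals: G7 ends at 2, C#dim ends at 9, C# ends at 14, Fdim ends at 19, Aadd9 ends at 22, Db ends at 29, Bb ends at 33, C#m7 ends at 40, F#add9 ends at 46, C6 ends at 49, Dbmaj7 ends at 54.
Beat 50 falls within Dbmaj7.

Dbmaj7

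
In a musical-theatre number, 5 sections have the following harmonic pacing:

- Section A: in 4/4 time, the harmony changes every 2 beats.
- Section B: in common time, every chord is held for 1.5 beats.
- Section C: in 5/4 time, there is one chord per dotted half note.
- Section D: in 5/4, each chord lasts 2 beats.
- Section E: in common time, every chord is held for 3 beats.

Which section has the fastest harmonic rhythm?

Section B

A: each chord is 2 beats in 4/4, so 2 per bar.
B: each chord is 1.5 beats in 4/4, so 8/3 per bar.
C: each chord is 3 beats in 5/4, so 5/3 per bar.
D: each chord is 2 beats in 5/4, so 2.5 per bar.
E: each chord is 3 beats in 4/4, so 4/3 per bar.
Fastest is B at 8/3 chords/bar.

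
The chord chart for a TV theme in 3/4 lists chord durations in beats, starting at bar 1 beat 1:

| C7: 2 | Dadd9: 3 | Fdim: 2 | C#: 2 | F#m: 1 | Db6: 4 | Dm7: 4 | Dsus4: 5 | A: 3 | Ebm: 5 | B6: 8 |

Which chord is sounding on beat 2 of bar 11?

Beat 2 of bar 11 is beat (11−1)×3 + 2 = 32 overall.
Running totals: C7 ends at 2, Dadd9 ends at 5, Fdim ends at 7, C# ends at 9, F#m ends at 10, Db6 ends at 14, Dm7 ends at 18, Dsus4 ends at 23, A ends at 26, Ebm ends at 31, B6 ends at 39.
Beat 32 falls within B6.

B6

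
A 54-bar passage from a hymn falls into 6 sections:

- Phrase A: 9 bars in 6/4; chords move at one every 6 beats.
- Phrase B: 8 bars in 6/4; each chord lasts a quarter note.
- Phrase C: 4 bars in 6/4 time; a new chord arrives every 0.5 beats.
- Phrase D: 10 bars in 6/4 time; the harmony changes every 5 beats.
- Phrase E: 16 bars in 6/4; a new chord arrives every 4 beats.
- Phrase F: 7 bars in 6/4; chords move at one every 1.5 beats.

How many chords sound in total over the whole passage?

A has 54 beats and chords last 6 each, so 9 chords.
B has 48 beats and chords last 1 each, so 48 chords.
C has 24 beats and chords last 0.5 each, so 48 chords.
D has 60 beats and chords last 5 each, so 12 chords.
E has 96 beats and chords last 4 each, so 24 chords.
F has 42 beats and chords last 1.5 each, so 28 chords.
Total: 9 + 48 + 48 + 12 + 24 + 28 = 169.

169 chords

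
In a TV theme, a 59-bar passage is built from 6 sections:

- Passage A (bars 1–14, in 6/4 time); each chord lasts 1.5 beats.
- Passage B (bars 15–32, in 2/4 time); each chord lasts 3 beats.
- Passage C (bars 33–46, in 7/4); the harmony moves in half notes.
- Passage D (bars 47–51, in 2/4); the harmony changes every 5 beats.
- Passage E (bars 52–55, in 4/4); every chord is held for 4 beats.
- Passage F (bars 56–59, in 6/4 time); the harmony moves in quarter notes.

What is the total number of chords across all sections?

A: 14·6 = 84 beats, 84/1.5 = 56 chords.
B: 18·2 = 36 beats, 36/3 = 12 chords.
C: 14·7 = 98 beats, 98/2 = 49 chords.
D: 5·2 = 10 beats, 10/5 = 2 chords.
E: 4·4 = 16 beats, 16/4 = 4 chords.
F: 4·6 = 24 beats, 24/1 = 24 chords.
Total: 56 + 12 + 49 + 2 + 4 + 24 = 147.

147 chords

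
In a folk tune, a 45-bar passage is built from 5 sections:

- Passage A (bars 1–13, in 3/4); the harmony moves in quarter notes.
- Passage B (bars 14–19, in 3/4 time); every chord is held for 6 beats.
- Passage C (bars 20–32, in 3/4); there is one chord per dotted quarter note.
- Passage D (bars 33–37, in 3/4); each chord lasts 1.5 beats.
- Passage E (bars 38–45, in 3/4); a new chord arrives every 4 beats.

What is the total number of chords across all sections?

84 chords

A has 39 beats and chords last 1 each, so 39 chords.
B has 18 beats and chords last 6 each, so 3 chords.
C has 39 beats and chords last 1.5 each, so 26 chords.
D has 15 beats and chords last 1.5 each, so 10 chords.
E has 24 beats and chords last 4 each, so 6 chords.
Total: 39 + 3 + 26 + 10 + 6 = 84.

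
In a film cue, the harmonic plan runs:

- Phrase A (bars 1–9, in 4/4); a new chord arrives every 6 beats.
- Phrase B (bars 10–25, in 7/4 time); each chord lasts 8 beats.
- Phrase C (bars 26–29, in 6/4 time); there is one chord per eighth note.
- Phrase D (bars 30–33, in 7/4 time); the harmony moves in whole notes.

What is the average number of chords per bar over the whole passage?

A: 9 bars of 4 beats is 36 beats; at 6 beats each that's 6 chords.
B: 16 bars of 7 beats is 112 beats; at 8 beats each that's 14 chords.
C: 4 bars of 6 beats is 24 beats; at 0.5 beats each that's 48 chords.
D: 4 bars of 7 beats is 28 beats; at 4 beats each that's 7 chords.
Overall: 75 chords over 33 bars → 75/33 = 25/11 chords per bar.

25/11 chords per bar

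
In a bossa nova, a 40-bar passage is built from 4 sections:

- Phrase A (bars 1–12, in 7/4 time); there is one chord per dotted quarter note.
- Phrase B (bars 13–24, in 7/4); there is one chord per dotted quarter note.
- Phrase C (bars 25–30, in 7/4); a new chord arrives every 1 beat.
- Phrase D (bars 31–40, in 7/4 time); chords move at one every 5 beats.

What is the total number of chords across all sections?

168 chords

A has 84 beats and chords last 1.5 each, so 56 chords.
B has 84 beats and chords last 1.5 each, so 56 chords.
C has 42 beats and chords last 1 each, so 42 chords.
D has 70 beats and chords last 5 each, so 14 chords.
Total: 56 + 56 + 42 + 14 = 168.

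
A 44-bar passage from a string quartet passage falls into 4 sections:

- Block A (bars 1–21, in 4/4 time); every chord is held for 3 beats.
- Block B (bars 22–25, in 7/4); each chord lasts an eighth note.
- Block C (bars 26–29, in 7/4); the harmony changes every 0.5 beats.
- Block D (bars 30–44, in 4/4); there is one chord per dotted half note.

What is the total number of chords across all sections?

160 chords

A has 84 beats and chords last 3 each, so 28 chords.
B has 28 beats and chords last 0.5 each, so 56 chords.
C has 28 beats and chords last 0.5 each, so 56 chords.
D has 60 beats and chords last 3 each, so 20 chords.
Total: 28 + 56 + 56 + 20 = 160.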